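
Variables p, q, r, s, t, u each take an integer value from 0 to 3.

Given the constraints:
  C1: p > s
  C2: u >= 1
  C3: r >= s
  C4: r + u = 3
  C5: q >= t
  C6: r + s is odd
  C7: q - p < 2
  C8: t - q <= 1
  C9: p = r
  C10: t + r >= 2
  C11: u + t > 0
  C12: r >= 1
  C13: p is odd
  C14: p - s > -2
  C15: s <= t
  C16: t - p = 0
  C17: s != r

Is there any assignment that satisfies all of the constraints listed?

Setting (p, q, r, s, t, u) = (1, 1, 1, 0, 1, 2) satisfies everything: constraint 4: r + u = 3; constraint 7: q - p = 0, and the others follow.

Satisfiable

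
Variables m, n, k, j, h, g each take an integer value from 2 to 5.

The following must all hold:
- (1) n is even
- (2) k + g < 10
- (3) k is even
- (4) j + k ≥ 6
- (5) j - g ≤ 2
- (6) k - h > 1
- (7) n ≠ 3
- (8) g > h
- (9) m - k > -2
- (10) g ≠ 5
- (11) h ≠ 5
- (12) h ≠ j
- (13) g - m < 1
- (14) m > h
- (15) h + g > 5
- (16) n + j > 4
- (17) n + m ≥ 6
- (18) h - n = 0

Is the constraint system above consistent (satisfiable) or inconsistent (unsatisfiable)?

Setting (m, n, k, j, h, g) = (5, 2, 4, 4, 2, 4) satisfies everything: constraint 2: k + g = 8; constraint 4: j + k = 8; constraint 5: j - g = 0, and the others follow.

Satisfiable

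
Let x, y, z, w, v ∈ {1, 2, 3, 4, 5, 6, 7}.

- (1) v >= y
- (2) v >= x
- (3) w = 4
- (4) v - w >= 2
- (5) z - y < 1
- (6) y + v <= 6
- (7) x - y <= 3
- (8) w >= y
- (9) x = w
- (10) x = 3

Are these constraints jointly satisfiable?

Constraint 10 fixes x = 3 and constraint 3 fixes w = 4, but constraint 9 requires x = w. Since 3 ≠ 4, contradiction.

Unsatisfiable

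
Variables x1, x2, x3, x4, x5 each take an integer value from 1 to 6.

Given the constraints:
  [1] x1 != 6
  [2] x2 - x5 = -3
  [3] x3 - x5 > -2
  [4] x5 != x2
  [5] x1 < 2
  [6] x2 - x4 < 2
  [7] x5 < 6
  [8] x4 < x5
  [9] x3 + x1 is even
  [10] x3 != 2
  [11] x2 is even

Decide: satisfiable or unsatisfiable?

Take x1 = 1, x2 = 2, x3 = 5, x4 = 3, x5 = 5. Then constraint 2: x2 - x5 = -3; constraint 3: x3 - x5 = 0, and every other listed constraint is also met.

Satisfiable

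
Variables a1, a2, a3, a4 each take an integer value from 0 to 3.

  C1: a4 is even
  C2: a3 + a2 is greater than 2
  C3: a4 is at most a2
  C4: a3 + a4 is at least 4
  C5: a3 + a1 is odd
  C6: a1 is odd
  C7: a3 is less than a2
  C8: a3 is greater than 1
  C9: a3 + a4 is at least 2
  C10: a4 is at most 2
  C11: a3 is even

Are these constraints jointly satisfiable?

Try a1 = 3, a2 = 3, a3 = 2, a4 = 2.
Check constraint 2: a3 + a2 = 5; constraint 4: a3 + a4 = 4; constraint 9: a3 + a4 = 4. The remaining constraints are straightforward to verify.

Satisfiable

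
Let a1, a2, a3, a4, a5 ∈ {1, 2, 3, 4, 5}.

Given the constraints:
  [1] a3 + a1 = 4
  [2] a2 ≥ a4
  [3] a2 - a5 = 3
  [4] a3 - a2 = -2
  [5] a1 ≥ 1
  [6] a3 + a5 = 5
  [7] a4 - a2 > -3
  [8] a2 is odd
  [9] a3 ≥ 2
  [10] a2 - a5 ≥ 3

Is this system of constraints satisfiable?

Take a1 = 1, a2 = 5, a3 = 3, a4 = 3, a5 = 2. Then constraint 1: a3 + a1 = 4; constraint 3: a2 - a5 = 3; constraint 4: a3 - a2 = -2, and every other listed constraint is also met.

Satisfiable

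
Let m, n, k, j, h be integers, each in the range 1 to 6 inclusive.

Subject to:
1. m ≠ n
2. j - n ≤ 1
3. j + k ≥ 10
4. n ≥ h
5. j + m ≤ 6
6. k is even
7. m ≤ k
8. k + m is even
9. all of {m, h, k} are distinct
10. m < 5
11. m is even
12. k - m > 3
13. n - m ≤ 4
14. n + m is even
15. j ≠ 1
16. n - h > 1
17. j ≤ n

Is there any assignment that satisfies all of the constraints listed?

Satisfiable

Take m = 2, n = 6, k = 6, j = 4, h = 4. Then constraint 2: j - n = -2; constraint 3: j + k = 10; constraint 5: j + m = 6, and every other listed constraint is also met.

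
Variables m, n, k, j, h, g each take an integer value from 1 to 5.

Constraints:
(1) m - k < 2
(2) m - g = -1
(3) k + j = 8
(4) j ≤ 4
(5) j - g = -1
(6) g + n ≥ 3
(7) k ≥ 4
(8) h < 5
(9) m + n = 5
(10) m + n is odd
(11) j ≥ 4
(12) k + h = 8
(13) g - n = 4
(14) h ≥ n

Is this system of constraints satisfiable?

One satisfying assignment is m = 4, n = 1, k = 4, j = 4, h = 4, g = 5.
For the less obvious constraints — constraint 1: m - k = 0; constraint 2: m - g = -1 — and the others hold by inspection.

Satisfiable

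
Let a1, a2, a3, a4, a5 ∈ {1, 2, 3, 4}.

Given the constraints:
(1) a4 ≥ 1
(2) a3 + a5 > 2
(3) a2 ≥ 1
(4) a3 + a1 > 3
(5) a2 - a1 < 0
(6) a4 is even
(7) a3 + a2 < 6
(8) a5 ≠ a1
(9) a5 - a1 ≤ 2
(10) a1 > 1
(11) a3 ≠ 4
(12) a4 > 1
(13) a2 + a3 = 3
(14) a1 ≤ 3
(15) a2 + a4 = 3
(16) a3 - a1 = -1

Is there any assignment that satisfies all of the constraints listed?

One satisfying assignment is a1 = 3, a2 = 1, a3 = 2, a4 = 2, a5 = 2.
For the less obvious constraints — constraint 2: a3 + a5 = 4; constraint 4: a3 + a1 = 5; constraint 5: a2 - a1 = -2 — and the others hold by inspection.

Satisfiable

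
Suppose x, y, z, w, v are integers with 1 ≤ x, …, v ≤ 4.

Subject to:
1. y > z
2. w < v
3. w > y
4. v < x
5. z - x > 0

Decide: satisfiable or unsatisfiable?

Unsatisfiable

Constraints 1, 2, 3, 4, and 5 give w < v, v < x, x < z, z < y, y < w. Chaining: w < v < x < z < y < w, which forces w < w — impossible.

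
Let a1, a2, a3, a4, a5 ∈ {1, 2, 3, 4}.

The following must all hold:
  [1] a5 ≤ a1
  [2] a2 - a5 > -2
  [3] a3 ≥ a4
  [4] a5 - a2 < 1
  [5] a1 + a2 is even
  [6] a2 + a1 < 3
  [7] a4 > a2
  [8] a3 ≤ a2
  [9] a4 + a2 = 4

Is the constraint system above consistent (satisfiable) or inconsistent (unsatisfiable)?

Unsatisfiable

Constraints 3, 7, and 8 give a4 ≤ a3, a3 ≤ a2, a2 < a4. Chaining: a4 ≤ a3 ≤ a2 < a4, which forces a4 < a4 — impossible.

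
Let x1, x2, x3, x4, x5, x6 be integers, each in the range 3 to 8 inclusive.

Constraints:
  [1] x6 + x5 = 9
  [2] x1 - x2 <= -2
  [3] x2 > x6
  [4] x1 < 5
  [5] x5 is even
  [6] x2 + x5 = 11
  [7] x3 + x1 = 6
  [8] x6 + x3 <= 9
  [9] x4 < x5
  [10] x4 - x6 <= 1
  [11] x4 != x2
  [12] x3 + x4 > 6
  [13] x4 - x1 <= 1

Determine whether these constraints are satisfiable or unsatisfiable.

Satisfiable

The assignment x1 = 3, x2 = 5, x3 = 3, x4 = 4, x5 = 6, x6 = 3 works:
  constraint 1 holds since x6 + x5 = 9.
  constraint 2 holds since x1 - x2 = -2.
The rest check out directly.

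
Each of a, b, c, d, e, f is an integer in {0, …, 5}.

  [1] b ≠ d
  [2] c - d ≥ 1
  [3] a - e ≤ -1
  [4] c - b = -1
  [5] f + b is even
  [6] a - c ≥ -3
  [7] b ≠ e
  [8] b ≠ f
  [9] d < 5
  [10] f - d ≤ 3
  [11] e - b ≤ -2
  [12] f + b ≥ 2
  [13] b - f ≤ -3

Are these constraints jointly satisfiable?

Constraints 2, 3, 6, 10, 11, and 13 give d − f ≥ -3, f − b ≥ 3, b − e ≥ 2, e − a ≥ 1, a − c ≥ -3, c − d ≥ 1.
Adding all 6 inequalities: the left sides telescope to 0, and the right sides sum to (-3) + 3 + 2 + 1 + (-3) + 1 = 1. So 0 ≥ 1, which is false.

Unsatisfiable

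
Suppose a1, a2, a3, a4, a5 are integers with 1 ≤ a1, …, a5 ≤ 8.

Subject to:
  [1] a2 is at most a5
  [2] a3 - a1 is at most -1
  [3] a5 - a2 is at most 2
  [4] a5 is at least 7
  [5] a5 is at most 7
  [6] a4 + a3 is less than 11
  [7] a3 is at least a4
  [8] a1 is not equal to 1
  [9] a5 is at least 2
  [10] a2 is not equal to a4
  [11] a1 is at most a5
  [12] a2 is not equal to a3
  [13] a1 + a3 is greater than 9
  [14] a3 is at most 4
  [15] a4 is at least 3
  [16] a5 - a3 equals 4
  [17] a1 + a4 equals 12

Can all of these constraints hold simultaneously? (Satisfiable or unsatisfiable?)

Unsatisfiable

From constraints 5 and 11: a1 ≤ a5 ≤ 7. From constraints 7 and 14: a4 ≤ a3 ≤ 4. Hence a1 + a4 ≤ 11. But constraint 17 requires a1 + a4 = 12, and 12 > 11. Contradiction.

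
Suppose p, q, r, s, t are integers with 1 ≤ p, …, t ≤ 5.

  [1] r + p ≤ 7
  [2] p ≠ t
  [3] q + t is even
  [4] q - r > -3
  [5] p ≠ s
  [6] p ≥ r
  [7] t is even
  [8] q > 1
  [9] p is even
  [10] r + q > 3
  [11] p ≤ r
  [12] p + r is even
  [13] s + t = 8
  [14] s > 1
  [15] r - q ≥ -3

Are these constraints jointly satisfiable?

Satisfiable

The assignment p = 2, q = 2, r = 2, s = 4, t = 4 works:
  constraint 1 holds since r + p = 4.
  constraint 4 holds since q - r = 0.
The rest check out directly.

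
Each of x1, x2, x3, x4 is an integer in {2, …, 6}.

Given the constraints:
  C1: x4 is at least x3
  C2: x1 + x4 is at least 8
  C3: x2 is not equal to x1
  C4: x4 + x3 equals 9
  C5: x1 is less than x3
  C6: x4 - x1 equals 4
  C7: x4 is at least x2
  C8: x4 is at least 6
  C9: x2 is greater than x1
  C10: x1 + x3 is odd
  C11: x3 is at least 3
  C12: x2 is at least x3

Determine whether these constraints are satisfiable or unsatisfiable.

Satisfiable

Setting (x1, x2, x3, x4) = (2, 6, 3, 6) satisfies everything: constraint 2: x1 + x4 = 8; constraint 4: x4 + x3 = 9; constraint 6: x4 - x1 = 4, and the others follow.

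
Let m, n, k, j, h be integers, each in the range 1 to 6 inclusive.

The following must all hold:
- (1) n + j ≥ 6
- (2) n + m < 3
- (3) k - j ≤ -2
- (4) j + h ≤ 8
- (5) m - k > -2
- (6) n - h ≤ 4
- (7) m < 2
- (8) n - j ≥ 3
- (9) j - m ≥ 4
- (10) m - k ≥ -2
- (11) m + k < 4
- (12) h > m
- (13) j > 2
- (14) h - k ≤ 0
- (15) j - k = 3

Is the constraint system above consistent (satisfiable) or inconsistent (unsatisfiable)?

Constraints 6, 8, 9, 10, and 14 give h − n ≥ -4, n − j ≥ 3, j − m ≥ 4, m − k ≥ -2, k − h ≥ 0.
Adding all 5 inequalities: the left sides telescope to 0, and the right sides sum to (-4) + 3 + 4 + (-2) + 0 = 1. So 0 ≥ 1, which is false.

Unsatisfiable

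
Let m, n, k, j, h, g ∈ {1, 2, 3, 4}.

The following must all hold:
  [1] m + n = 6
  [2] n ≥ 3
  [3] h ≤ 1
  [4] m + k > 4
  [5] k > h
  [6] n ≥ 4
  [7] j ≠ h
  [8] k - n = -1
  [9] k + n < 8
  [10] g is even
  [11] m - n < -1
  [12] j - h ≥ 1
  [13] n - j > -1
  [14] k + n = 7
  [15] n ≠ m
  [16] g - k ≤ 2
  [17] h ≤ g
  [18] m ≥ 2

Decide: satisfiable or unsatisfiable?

The assignment m = 2, n = 4, k = 3, j = 4, h = 1, g = 4 works:
  constraint 1 holds since m + n = 6.
  constraint 4 holds since m + k = 5.
The rest check out directly.

Satisfiable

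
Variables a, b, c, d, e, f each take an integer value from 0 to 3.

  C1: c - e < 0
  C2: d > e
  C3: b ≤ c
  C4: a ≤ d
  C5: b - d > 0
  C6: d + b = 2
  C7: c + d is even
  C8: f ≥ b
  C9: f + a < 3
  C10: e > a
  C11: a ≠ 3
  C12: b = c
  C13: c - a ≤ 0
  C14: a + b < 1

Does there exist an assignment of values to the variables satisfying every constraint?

Unsatisfiable

Constraints 1, 2, 3, and 5 give e < d, d < b, b ≤ c, c < e. Chaining: e < d < b ≤ c < e, which forces e < e — impossible.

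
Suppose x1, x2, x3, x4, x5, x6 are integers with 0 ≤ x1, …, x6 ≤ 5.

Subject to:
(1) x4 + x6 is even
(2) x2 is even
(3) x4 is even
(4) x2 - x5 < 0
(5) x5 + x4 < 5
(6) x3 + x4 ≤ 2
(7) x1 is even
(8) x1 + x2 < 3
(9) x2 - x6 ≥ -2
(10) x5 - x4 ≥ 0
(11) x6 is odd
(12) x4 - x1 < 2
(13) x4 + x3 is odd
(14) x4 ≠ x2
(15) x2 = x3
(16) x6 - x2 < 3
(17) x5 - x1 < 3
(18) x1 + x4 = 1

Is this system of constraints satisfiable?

Unsatisfiable

Constraint 3 makes x4 even and constraint 11 makes x6 odd, so x4 + x6 must be odd. Constraint 1 says x4 + x6 is even — contradiction.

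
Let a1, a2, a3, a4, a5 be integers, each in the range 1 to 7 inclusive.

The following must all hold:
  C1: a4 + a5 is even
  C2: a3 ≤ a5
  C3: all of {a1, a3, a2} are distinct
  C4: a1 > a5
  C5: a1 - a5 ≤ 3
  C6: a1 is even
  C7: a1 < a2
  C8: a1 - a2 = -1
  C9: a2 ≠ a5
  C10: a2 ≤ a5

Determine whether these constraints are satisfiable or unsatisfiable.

Constraints 4, 7, and 10 give a1 < a2, a2 ≤ a5, a5 < a1. Chaining: a1 < a2 ≤ a5 < a1, which forces a1 < a1 — impossible.

Unsatisfiable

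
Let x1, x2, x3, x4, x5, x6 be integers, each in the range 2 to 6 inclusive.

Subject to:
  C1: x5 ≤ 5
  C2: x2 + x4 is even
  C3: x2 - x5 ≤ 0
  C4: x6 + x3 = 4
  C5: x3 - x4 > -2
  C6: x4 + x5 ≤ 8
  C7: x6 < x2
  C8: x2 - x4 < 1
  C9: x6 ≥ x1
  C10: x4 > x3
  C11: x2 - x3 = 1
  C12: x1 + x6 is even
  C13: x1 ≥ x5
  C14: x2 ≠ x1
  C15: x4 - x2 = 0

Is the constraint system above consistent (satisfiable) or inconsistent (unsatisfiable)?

Unsatisfiable

Constraints 3, 7, 9, and 13 give x1 ≤ x6, x6 < x2, x2 ≤ x5, x5 ≤ x1. Chaining: x1 ≤ x6 < x2 ≤ x5 ≤ x1, which forces x1 < x1 — impossible.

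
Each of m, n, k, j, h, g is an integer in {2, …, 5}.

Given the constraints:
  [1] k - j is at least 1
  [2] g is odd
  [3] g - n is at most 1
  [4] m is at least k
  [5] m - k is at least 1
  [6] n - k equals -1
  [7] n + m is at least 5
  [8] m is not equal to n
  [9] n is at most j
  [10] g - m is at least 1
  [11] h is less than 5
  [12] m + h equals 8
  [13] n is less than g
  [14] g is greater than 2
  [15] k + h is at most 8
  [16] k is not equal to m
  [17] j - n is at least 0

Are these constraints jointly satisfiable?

Unsatisfiable

Constraints 1, 3, 5, 10, and 17 give k − j ≥ 1, j − n ≥ 0, n − g ≥ -1, g − m ≥ 1, m − k ≥ 1.
Adding all 5 inequalities: the left sides telescope to 0, and the right sides sum to 1 + 0 + (-1) + 1 + 1 = 2. So 0 ≥ 2, which is false.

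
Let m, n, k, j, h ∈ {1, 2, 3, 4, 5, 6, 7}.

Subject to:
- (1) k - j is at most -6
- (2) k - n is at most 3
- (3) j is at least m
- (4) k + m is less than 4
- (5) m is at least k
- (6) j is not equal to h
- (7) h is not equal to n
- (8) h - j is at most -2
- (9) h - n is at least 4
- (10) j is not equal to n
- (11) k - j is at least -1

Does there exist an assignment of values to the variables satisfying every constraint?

Unsatisfiable

Constraints 2, 8, 9, and 11 give j − h ≥ 2, h − n ≥ 4, n − k ≥ -3, k − j ≥ -1.
Adding all 4 inequalities: the left sides telescope to 0, and the right sides sum to 2 + 4 + (-3) + (-1) = 2. So 0 ≥ 2, which is false.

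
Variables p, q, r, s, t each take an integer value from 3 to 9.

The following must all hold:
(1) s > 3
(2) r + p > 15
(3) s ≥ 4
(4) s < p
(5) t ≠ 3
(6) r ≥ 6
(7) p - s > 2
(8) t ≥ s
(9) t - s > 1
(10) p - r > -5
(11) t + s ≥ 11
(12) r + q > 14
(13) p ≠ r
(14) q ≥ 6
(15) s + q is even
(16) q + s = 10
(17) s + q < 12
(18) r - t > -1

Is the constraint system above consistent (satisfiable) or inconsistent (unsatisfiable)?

One satisfying assignment is p = 7, q = 6, r = 9, s = 4, t = 7.
For the less obvious constraints — constraint 2: r + p = 16; constraint 7: p - s = 3 — and the others hold by inspection.

Satisfiable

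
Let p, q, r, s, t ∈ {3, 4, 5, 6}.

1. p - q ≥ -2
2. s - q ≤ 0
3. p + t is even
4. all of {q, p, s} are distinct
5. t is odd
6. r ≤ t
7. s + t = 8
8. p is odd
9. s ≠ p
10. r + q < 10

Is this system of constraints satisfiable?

Setting (p, q, r, s, t) = (5, 4, 3, 3, 5) satisfies everything: constraint 1: p - q = 1; constraint 2: s - q = -1; constraint 7: s + t = 8, and the others follow.

Satisfiable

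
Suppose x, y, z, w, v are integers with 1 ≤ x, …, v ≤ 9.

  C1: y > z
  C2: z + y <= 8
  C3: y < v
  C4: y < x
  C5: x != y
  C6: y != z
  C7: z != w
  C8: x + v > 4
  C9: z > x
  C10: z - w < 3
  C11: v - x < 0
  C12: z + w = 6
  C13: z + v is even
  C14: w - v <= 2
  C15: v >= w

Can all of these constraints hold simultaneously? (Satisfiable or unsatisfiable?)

Constraints 1, 3, 9, and 11 give y < v, v < x, x < z, z < y. Chaining: y < v < x < z < y, which forces y < y — impossible.

Unsatisfiable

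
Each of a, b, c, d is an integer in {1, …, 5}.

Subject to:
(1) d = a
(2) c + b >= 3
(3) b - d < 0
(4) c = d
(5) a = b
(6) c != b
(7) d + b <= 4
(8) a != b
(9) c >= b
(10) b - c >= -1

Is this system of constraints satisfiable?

Unsatisfiable

From constraints 1, 4, and 5, c = d = a = b, so c = b. But constraint 6 says c ≠ b. Contradiction.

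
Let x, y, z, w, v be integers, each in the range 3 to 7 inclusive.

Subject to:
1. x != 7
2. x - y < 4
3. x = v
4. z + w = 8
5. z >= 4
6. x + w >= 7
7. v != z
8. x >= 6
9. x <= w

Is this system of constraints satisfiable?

Unsatisfiable

From constraint 5: z ≥ 4. From constraints 8 and 9: w ≥ x ≥ 6. Hence z + w ≥ 10. But constraint 4 requires z + w = 8, and 8 < 10. Contradiction.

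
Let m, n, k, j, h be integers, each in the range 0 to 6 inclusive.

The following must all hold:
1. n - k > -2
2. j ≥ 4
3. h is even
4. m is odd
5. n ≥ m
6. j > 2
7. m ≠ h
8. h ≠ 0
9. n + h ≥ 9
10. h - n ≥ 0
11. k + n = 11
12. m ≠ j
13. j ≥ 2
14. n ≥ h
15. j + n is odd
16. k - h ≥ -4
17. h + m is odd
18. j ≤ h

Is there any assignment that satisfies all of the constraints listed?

Setting (m, n, k, j, h) = (3, 6, 5, 5, 6) satisfies everything: constraint 1: n - k = 1; constraint 9: n + h = 12, and the others follow.

Satisfiable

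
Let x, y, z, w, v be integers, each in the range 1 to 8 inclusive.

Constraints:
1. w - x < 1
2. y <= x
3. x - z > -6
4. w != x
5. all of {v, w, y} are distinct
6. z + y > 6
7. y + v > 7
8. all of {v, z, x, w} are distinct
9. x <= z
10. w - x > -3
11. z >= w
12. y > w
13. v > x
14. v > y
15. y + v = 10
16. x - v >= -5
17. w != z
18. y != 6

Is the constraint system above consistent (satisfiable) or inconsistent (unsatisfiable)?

Satisfiable

Take x = 3, y = 3, z = 6, w = 1, v = 7. Then constraint 1: w - x = -2; constraint 3: x - z = -3, and every other listed constraint is also met.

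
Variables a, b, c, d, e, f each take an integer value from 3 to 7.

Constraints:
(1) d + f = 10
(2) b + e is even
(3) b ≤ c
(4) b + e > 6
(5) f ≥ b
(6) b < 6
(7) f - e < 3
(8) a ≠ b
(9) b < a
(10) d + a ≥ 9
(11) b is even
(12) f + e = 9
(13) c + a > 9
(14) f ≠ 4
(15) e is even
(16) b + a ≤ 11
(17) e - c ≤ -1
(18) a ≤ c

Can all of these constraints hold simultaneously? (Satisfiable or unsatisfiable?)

Take a = 5, b = 4, c = 6, d = 5, e = 4, f = 5. Then constraint 1: d + f = 10; constraint 4: b + e = 8, and every other listed constraint is also met.

Satisfiable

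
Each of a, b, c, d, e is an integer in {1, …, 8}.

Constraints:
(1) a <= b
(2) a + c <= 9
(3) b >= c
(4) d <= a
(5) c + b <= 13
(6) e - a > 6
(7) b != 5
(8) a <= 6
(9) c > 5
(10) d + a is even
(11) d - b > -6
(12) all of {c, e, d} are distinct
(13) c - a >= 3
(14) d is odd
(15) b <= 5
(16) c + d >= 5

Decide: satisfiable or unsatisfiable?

From constraint 9: c ≥ 6. From constraints 3 and 15: c ≤ b and b ≤ 5, so c ≤ 5. But 5 < 6, so no value of c works.

Unsatisfiable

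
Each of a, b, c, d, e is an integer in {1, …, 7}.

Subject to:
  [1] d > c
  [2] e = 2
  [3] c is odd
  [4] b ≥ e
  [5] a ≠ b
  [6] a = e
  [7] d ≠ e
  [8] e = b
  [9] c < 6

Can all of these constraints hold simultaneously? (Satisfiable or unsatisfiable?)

Unsatisfiable

From constraints 6 and 8, a = e = b, so a = b. But constraint 5 says a ≠ b. Contradiction.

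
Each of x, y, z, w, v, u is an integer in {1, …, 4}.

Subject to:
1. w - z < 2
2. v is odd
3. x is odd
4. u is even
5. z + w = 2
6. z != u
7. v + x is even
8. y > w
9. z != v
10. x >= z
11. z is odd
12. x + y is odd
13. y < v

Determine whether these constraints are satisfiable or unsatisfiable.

Take x = 3, y = 2, z = 1, w = 1, v = 3, u = 2. Then constraint 1: w - z = 0; constraint 5: z + w = 2, and every other listed constraint is also met.

Satisfiable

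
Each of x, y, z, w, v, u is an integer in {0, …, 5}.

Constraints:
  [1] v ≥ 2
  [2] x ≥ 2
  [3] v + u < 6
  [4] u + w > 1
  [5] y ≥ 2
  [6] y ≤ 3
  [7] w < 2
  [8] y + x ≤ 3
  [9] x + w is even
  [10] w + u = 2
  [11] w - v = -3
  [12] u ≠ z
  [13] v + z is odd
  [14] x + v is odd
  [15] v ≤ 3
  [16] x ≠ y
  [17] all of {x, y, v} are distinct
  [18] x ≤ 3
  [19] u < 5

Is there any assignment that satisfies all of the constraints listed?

Unsatisfiable

Constraints 1, 2, 5, 6, 15, and 18 confine each of x, y, v to the 2 values {2, 3}.
Constraint 17 requires all 3 of them to be distinct, but only 2 values are available — impossible by the pigeonhole principle.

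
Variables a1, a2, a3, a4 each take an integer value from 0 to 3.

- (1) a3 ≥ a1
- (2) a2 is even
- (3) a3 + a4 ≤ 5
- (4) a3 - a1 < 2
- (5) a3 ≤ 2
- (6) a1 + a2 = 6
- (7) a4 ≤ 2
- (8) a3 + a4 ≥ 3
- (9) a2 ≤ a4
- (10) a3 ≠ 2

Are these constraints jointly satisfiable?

Unsatisfiable

From constraints 1 and 5: a1 ≤ a3 ≤ 2. From constraints 7 and 9: a2 ≤ a4 ≤ 2. Hence a1 + a2 ≤ 4. But constraint 6 requires a1 + a2 = 6, and 6 > 4. Contradiction.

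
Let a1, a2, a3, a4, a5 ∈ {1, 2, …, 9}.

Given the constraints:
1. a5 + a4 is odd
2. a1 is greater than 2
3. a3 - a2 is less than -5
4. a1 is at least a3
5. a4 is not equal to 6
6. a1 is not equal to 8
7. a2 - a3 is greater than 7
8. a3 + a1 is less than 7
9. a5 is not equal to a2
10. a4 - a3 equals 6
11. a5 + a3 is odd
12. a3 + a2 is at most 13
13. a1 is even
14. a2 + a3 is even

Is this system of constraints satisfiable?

Satisfiable

Setting (a1, a2, a3, a4, a5) = (4, 9, 1, 7, 4) satisfies everything: constraint 3: a3 - a2 = -8; constraint 7: a2 - a3 = 8; constraint 8: a3 + a1 = 5, and the others follow.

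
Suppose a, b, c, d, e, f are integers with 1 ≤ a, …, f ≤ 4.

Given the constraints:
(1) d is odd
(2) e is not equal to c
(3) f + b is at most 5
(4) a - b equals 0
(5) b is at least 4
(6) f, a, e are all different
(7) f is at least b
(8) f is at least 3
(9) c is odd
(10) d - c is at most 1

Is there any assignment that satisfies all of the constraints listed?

Unsatisfiable

From constraint 8: f ≥ 3. From constraint 5: b ≥ 4. Hence f + b ≥ 7. But constraint 3 requires f + b ≤ 5, and 5 < 7. Contradiction.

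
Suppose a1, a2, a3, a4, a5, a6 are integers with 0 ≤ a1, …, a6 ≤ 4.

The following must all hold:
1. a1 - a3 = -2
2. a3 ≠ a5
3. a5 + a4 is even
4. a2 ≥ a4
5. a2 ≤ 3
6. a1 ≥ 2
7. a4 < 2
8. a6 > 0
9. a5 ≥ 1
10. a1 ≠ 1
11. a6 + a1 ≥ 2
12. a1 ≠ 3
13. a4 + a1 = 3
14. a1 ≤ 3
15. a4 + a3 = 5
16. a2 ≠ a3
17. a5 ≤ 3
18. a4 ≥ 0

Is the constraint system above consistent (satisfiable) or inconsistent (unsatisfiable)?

Take a1 = 2, a2 = 3, a3 = 4, a4 = 1, a5 = 3, a6 = 3. Then constraint 1: a1 - a3 = -2; constraint 11: a6 + a1 = 5, and every other listed constraint is also met.

Satisfiable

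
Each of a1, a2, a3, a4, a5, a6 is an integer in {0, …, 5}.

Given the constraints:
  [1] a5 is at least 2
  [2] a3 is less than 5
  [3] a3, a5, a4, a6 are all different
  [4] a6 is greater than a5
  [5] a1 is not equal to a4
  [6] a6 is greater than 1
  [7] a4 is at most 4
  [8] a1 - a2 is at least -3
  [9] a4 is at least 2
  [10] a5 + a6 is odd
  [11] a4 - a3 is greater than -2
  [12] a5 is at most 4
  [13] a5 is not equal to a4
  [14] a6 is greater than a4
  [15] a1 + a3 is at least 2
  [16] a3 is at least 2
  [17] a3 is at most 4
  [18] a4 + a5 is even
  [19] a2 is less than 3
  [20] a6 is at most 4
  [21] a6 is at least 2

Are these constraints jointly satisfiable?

Unsatisfiable

Constraints 1, 7, 9, 12, 16, 17, 20, and 21 confine each of a3, a5, a4, a6 to the 3 values {2, …, 4}.
Constraint 3 requires all 4 of them to be distinct, but only 3 values are available — impossible by the pigeonhole principle.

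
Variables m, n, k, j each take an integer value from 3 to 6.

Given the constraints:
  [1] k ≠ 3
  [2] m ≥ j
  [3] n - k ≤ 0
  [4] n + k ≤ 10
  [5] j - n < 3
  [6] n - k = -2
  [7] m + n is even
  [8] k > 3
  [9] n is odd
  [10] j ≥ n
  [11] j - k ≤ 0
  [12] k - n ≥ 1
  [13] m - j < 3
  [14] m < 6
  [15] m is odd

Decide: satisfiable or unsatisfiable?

One satisfying assignment is m = 5, n = 3, k = 5, j = 5.
For the less obvious constraints — constraint 3: n - k = -2; constraint 4: n + k = 8; constraint 5: j - n = 2 — and the others hold by inspection.

Satisfiable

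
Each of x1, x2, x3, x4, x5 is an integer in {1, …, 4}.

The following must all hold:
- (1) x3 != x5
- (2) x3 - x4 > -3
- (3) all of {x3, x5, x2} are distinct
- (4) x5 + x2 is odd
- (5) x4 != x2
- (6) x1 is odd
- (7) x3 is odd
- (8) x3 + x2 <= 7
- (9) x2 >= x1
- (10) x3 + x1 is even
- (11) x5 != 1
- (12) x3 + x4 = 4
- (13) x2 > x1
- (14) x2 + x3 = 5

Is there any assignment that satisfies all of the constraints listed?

Try x1 = 3, x2 = 4, x3 = 1, x4 = 3, x5 = 3.
Check constraint 2: x3 - x4 = -2; constraint 8: x3 + x2 = 5. The remaining constraints are straightforward to verify.

Satisfiable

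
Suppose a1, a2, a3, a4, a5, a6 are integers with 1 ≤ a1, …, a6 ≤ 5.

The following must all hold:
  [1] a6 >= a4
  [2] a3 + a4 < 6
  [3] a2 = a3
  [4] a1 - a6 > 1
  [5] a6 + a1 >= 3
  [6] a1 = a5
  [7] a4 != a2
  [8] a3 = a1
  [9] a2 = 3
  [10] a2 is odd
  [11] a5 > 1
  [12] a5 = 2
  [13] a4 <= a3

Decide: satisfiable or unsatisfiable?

Unsatisfiable

Constraint 9 fixes a2 = 3 and constraint 12 fixes a5 = 2. Constraints 3, 6, and 8 give a2 = a3 = a1 = a5, so a2 = a5. But 3 ≠ 2 — contradiction.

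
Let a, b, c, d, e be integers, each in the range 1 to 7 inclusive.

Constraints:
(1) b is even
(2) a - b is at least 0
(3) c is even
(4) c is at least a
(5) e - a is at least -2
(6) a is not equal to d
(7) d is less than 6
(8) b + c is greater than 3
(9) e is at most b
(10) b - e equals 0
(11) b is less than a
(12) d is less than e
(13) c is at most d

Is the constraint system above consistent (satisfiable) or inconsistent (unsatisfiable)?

Unsatisfiable

Constraints 2, 4, 9, 12, and 13 give d < e, e ≤ b, b ≤ a, a ≤ c, c ≤ d. Chaining: d < e ≤ b ≤ a ≤ c ≤ d, which forces d < d — impossible.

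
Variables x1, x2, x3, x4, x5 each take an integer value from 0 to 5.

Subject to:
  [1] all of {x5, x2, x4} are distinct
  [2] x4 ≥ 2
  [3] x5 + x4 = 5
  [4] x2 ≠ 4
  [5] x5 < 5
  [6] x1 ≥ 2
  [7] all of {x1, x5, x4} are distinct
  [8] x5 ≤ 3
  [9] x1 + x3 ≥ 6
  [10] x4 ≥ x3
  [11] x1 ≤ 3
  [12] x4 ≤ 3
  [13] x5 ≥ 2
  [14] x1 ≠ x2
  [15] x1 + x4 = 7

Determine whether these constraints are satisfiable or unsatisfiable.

Unsatisfiable

Constraints 2, 6, 8, 11, 12, and 13 confine each of x1, x5, x4 to the 2 values {2, 3}.
Constraint 7 requires all 3 of them to be distinct, but only 2 values are available — impossible by the pigeonhole principle.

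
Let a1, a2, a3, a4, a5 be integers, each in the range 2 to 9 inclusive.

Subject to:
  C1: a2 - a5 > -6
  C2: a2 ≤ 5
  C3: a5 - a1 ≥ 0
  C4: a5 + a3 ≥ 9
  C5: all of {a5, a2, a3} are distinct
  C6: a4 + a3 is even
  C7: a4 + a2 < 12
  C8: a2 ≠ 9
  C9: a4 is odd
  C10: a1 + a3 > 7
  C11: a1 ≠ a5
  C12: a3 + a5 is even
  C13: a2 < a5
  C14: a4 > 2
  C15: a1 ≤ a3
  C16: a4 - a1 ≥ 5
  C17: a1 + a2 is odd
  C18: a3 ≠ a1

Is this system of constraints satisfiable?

Setting (a1, a2, a3, a4, a5) = (3, 2, 7, 9, 5) satisfies everything: constraint 1: a2 - a5 = -3; constraint 3: a5 - a1 = 2; constraint 4: a5 + a3 = 12, and the others follow.

Satisfiable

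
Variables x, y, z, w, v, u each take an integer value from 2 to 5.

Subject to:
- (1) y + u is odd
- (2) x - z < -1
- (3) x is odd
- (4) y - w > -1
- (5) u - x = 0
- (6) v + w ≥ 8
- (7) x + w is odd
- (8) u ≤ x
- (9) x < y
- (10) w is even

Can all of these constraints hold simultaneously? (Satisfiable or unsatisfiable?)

One satisfying assignment is x = 3, y = 4, z = 5, w = 4, v = 4, u = 3.
For the less obvious constraints — constraint 2: x - z = -2; constraint 4: y - w = 0 — and the others hold by inspection.

Satisfiable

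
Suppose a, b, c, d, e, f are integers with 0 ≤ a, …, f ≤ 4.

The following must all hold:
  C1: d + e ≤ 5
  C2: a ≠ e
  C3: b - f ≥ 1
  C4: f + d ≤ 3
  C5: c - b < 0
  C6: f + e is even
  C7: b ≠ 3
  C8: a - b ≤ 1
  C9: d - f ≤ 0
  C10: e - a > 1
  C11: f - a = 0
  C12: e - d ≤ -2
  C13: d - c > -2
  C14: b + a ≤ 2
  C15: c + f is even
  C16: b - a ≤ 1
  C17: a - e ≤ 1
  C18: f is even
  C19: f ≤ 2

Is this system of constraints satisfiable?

Constraints 3, 9, 12, 16, and 17 give e − a ≥ -1, a − b ≥ -1, b − f ≥ 1, f − d ≥ 0, d − e ≥ 2.
Adding all 5 inequalities: the left sides telescope to 0, and the right sides sum to (-1) + (-1) + 1 + 0 + 2 = 1. So 0 ≥ 1, which is false.

Unsatisfiable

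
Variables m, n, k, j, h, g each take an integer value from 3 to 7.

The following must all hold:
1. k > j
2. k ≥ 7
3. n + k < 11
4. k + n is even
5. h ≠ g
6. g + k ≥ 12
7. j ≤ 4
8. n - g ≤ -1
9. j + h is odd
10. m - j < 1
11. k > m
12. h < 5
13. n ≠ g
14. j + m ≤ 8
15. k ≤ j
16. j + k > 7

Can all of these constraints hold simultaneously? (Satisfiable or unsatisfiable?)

Unsatisfiable

From constraints 2 and 15: j ≥ k and k ≥ 7, so j ≥ 7. From constraint 7: j ≤ 4. But 4 < 7, so no value of j works.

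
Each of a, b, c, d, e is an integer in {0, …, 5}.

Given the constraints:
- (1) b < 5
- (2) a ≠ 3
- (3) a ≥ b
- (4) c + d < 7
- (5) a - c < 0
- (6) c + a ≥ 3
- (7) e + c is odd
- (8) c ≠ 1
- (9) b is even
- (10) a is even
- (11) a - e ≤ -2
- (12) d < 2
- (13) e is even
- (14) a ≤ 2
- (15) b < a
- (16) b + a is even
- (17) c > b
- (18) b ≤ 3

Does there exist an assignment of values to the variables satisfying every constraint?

Satisfiable

One satisfying assignment is a = 2, b = 0, c = 3, d = 1, e = 4.
For the less obvious constraints — constraint 4: c + d = 4; constraint 5: a - c = -1 — and the others hold by inspection.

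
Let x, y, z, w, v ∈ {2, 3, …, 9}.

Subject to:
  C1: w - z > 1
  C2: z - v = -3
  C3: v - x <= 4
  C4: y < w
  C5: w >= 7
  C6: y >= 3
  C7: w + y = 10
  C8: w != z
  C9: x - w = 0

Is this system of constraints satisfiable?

The assignment x = 7, y = 3, z = 5, w = 7, v = 8 works:
  constraint 1 holds since w - z = 2.
  constraint 2 holds since z - v = -3.
  constraint 3 holds since v - x = 1.
The rest check out directly.

Satisfiable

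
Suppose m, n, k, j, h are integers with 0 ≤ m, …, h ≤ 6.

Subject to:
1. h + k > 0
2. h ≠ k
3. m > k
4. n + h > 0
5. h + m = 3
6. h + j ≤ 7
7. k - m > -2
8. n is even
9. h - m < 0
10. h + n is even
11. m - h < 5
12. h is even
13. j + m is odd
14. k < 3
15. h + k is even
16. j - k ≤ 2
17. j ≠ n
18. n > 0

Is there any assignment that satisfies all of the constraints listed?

The assignment m = 3, n = 2, k = 2, j = 4, h = 0 works:
  constraint 1 holds since h + k = 2.
  constraint 4 holds since n + h = 2.
The rest check out directly.

Satisfiable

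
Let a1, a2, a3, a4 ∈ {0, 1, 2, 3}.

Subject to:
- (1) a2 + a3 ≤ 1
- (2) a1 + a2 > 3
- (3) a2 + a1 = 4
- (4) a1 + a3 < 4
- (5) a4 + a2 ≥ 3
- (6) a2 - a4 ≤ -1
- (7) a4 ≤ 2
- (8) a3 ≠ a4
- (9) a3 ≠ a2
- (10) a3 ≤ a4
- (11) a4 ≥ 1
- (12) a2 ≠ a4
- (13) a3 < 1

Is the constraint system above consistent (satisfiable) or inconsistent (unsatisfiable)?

Satisfiable

Take a1 = 3, a2 = 1, a3 = 0, a4 = 2. Then constraint 1: a2 + a3 = 1; constraint 2: a1 + a2 = 4, and every other listed constraint is also met.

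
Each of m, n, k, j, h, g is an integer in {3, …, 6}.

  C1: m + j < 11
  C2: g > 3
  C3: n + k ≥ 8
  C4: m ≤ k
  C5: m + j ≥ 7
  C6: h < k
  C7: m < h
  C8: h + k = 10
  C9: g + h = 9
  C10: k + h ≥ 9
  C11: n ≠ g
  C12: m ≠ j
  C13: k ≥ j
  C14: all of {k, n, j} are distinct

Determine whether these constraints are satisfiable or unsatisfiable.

One satisfying assignment is m = 3, n = 3, k = 6, j = 5, h = 4, g = 5.
For the less obvious constraints — constraint 1: m + j = 8; constraint 3: n + k = 9; constraint 5: m + j = 8 — and the others hold by inspection.

Satisfiable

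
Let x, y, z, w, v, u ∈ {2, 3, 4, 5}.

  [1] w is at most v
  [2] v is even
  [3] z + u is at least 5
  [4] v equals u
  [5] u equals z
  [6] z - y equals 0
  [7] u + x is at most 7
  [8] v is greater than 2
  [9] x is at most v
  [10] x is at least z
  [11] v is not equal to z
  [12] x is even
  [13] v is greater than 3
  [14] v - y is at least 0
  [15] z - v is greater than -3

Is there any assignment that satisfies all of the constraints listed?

Unsatisfiable

From constraints 4 and 5, v = u = z, so v = z. But constraint 11 says v ≠ z. Contradiction.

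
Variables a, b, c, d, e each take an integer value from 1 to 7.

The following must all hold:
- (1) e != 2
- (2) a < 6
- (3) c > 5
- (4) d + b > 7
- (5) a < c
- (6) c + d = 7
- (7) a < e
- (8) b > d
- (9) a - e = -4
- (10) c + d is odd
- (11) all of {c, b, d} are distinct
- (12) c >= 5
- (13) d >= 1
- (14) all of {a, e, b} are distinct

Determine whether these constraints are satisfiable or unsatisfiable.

Satisfiable

Setting (a, b, c, d, e) = (1, 7, 6, 1, 5) satisfies everything: constraint 4: d + b = 8; constraint 6: c + d = 7, and the others follow.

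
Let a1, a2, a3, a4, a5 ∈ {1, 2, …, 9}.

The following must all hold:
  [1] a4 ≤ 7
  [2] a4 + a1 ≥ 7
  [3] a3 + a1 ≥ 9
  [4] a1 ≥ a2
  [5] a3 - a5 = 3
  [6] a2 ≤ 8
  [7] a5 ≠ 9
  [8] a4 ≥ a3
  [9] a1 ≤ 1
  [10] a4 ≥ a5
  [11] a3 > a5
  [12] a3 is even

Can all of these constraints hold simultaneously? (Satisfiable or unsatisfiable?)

Unsatisfiable

From constraints 1 and 8: a3 ≤ a4 ≤ 7. From constraint 9: a1 ≤ 1. Hence a3 + a1 ≤ 8. But constraint 3 requires a3 + a1 ≥ 9, and 9 > 8. Contradiction.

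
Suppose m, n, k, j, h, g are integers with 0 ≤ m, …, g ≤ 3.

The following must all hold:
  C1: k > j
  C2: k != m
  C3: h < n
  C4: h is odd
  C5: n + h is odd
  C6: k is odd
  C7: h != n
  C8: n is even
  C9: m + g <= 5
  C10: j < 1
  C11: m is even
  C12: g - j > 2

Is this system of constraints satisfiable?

The assignment m = 2, n = 2, k = 1, j = 0, h = 1, g = 3 works:
  constraint 4 holds since h = 1 is odd.
  constraint 9 holds since m + g = 5.
  constraint 12 holds since g - j = 3.
The rest check out directly.

Satisfiable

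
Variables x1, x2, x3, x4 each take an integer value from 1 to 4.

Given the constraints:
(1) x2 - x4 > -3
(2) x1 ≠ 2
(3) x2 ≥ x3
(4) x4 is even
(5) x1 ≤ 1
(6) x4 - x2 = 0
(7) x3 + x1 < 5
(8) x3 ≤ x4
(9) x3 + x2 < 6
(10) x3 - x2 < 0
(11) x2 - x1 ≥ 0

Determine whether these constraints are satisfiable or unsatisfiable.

Satisfiable

Try x1 = 1, x2 = 4, x3 = 1, x4 = 4.
Check constraint 1: x2 - x4 = 0; constraint 6: x4 - x2 = 0. The remaining constraints are straightforward to verify.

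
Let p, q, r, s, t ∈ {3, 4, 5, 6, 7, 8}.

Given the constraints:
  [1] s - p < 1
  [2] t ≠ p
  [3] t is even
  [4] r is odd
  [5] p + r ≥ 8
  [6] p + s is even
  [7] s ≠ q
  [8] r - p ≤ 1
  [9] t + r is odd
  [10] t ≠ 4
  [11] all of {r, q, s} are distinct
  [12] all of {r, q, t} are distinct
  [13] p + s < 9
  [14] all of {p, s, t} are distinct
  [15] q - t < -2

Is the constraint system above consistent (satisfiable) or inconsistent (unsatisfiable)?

Satisfiable

One satisfying assignment is p = 5, q = 4, r = 5, s = 3, t = 8.
For the less obvious constraints — constraint 1: s - p = -2; constraint 5: p + r = 10; constraint 8: r - p = 0 — and the others hold by inspection.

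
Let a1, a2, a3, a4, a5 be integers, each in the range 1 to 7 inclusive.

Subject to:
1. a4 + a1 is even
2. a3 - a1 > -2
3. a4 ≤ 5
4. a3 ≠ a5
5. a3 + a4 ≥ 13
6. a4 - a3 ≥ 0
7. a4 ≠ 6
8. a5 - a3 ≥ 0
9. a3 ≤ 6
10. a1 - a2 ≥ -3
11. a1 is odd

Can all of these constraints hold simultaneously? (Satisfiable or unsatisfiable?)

Unsatisfiable

From constraint 9: a3 ≤ 6. From constraint 3: a4 ≤ 5. Hence a3 + a4 ≤ 11. But constraint 5 requires a3 + a4 ≥ 13, and 13 > 11. Contradiction.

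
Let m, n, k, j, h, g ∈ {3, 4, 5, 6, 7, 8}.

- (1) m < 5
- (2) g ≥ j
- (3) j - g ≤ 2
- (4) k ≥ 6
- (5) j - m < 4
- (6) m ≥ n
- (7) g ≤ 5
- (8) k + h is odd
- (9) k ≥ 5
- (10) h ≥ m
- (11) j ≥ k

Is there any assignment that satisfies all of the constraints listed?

Unsatisfiable

From constraints 4 and 11: j ≥ k and k ≥ 6, so j ≥ 6. From constraints 2 and 7: j ≤ g and g ≤ 5, so j ≤ 5. But 5 < 6, so no value of j works.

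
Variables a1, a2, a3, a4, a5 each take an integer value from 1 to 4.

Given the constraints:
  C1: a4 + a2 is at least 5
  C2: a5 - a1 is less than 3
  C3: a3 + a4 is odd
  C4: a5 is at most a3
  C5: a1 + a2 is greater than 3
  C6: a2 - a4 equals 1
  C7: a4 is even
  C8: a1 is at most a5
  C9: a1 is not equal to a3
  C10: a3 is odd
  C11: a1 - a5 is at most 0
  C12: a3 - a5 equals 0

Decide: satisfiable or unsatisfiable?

Satisfiable

Take a1 = 1, a2 = 3, a3 = 3, a4 = 2, a5 = 3. Then constraint 1: a4 + a2 = 5; constraint 2: a5 - a1 = 2, and every other listed constraint is also met.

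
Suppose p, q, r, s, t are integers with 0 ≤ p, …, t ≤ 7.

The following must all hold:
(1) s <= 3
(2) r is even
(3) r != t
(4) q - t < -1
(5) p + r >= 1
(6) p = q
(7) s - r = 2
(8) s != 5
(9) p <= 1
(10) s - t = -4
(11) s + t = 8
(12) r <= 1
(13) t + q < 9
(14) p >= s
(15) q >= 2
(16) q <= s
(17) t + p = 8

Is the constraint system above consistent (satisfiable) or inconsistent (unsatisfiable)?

Unsatisfiable

From constraints 15 and 16: s ≥ q and q ≥ 2, so s ≥ 2. From constraints 9 and 14: s ≤ p and p ≤ 1, so s ≤ 1. But 1 < 2, so no value of s works.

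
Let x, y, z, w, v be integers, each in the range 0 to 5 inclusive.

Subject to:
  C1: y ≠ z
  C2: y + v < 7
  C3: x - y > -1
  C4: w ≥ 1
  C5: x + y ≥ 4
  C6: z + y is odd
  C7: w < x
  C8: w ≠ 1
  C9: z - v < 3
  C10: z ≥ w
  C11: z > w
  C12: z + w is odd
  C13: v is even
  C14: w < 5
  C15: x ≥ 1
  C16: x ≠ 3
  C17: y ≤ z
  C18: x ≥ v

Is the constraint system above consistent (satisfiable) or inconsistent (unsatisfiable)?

The assignment x = 4, y = 3, z = 4, w = 3, v = 2 works:
  constraint 2 holds since y + v = 5.
  constraint 3 holds since x - y = 1.
The rest check out directly.

Satisfiable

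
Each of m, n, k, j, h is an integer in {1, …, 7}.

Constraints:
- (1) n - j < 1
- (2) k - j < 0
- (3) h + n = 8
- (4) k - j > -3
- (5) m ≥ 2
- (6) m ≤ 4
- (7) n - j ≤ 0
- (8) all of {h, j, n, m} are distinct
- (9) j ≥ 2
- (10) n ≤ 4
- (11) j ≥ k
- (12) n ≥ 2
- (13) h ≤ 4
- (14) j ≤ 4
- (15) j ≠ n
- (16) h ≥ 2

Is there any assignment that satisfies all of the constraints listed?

Unsatisfiable

Constraints 5, 6, 9, 10, 12, 13, 14, and 16 confine each of h, j, n, m to the 3 values {2, …, 4}.
Constraint 8 requires all 4 of them to be distinct, but only 3 values are available — impossible by the pigeonhole principle.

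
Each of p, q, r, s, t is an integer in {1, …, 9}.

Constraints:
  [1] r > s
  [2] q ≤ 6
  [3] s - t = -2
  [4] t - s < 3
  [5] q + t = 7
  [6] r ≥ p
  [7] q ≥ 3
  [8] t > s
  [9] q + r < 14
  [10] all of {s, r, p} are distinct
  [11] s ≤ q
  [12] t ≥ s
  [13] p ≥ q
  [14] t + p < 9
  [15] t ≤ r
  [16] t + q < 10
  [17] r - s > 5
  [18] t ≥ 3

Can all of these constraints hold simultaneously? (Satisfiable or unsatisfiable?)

One satisfying assignment is p = 4, q = 3, r = 8, s = 2, t = 4.
For the less obvious constraints — constraint 3: s - t = -2; constraint 4: t - s = 2 — and the others hold by inspection.

Satisfiable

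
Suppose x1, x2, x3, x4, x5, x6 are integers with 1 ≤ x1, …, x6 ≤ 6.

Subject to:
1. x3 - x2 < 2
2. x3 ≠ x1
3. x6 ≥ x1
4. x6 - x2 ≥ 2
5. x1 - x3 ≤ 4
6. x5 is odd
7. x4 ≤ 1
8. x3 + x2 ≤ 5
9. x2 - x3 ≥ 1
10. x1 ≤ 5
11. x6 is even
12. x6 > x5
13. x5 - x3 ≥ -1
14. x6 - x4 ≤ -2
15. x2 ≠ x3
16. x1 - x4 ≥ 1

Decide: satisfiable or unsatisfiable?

Unsatisfiable

Constraints 4, 5, 9, 14, and 16 give x3 − x1 ≥ -4, x1 − x4 ≥ 1, x4 − x6 ≥ 2, x6 − x2 ≥ 2, x2 − x3 ≥ 1.
Adding all 5 inequalities: the left sides telescope to 0, and the right sides sum to (-4) + 1 + 2 + 2 + 1 = 2. So 0 ≥ 2, which is false.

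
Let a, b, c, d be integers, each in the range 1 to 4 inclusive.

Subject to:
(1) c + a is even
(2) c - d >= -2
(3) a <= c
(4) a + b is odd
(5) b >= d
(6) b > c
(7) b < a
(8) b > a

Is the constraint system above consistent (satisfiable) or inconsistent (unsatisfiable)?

Constraints 3, 6, and 7 give c < b, b < a, a ≤ c. Chaining: c < b < a ≤ c, which forces c < c — impossible.

Unsatisfiable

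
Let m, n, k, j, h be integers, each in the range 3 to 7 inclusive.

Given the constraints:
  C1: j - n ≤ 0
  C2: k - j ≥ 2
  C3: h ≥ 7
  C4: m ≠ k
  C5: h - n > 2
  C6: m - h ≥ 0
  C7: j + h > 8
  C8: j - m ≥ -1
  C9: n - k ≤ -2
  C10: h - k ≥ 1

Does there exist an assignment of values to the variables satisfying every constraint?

Unsatisfiable

Constraints 1, 6, 8, 9, and 10 give k − n ≥ 2, n − j ≥ 0, j − m ≥ -1, m − h ≥ 0, h − k ≥ 1.
Adding all 5 inequalities: the left sides telescope to 0, and the right sides sum to 2 + 0 + (-1) + 0 + 1 = 2. So 0 ≥ 2, which is false.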